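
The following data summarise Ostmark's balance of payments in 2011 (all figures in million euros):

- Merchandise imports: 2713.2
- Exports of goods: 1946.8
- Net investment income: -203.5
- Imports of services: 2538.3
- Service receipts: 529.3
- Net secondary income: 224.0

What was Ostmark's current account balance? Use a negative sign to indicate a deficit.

Goods balance = 1946.8 - 2713.2 = -766.4
Services balance = 529.3 - 2538.3 = -2009.0
Trade balance (goods + services) = -766.4 + (-2009.0) = -2775.4
Net primary income = -203.5
Net secondary income = 224.0
Current account = -2775.4 + (-203.5) + 224.0 = -2754.9

-2754.9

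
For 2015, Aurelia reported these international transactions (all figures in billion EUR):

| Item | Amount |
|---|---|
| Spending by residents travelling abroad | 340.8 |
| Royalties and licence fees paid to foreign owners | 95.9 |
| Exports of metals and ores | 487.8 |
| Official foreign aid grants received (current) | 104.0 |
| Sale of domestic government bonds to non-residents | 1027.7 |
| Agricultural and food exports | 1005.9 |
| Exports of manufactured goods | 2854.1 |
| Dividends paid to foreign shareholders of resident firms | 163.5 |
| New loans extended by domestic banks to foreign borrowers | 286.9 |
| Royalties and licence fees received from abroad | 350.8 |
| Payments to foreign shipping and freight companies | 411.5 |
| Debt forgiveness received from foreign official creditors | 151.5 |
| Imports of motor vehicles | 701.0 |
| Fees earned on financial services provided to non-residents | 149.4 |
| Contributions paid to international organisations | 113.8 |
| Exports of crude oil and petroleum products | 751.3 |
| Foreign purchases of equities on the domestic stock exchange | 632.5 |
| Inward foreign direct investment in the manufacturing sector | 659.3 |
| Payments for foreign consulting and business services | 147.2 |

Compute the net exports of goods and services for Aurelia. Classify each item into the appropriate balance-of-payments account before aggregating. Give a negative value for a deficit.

Goods: 487.8 + 2854.1 + 751.3 + 1005.9 - 701.0 = 4398.1
Services: 350.8 + 149.4 - 147.2 - 340.8 - 95.9 - 411.5 = -495.2
Trade balance = 4398.1 + (-495.2) = 3902.9
(Excluded from the trade balance — secondary income: official foreign aid grants received (current) 104.0, contributions paid to international organisations 113.8; financial account: sale of domestic government bonds to non-residents 1027.7, new loans extended by domestic banks to foreign borrowers 286.9, foreign purchases of equities on the domestic stock exchange 632.5, inward foreign direct investment in the manufacturing sector 659.3; primary income: dividends paid to foreign shareholders of resident firms 163.5; capital account: debt forgiveness received from foreign official creditors 151.5.)

3902.9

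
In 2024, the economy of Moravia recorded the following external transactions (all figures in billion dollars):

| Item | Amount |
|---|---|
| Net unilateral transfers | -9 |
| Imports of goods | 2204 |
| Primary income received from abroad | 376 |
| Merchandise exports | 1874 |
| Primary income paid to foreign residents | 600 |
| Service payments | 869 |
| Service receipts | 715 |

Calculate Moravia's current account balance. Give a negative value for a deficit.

Goods balance = 1874 - 2204 = -330
Services balance = 715 - 869 = -154
Trade balance (goods + services) = -330 + (-154) = -484
Net primary income = 376 - 600 = -224
Net secondary income = -9
Current account = -484 + (-224) + (-9) = -717

-717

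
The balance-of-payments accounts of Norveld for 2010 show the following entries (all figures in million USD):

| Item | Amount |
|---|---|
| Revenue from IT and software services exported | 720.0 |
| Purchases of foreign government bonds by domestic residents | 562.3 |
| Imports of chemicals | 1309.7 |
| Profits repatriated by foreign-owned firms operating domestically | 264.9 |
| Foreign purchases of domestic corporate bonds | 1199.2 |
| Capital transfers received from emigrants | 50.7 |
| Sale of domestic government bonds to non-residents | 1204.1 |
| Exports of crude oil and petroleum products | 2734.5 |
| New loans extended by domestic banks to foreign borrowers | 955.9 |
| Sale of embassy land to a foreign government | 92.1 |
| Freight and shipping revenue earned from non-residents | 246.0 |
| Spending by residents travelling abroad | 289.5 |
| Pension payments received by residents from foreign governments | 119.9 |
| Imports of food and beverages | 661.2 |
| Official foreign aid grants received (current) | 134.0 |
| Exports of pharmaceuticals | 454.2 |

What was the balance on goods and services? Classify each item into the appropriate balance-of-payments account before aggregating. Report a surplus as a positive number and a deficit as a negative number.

1894.3

Goods: -661.2 - 1309.7 + 454.2 + 2734.5 = 1217.8
Services: -289.5 + 720.0 + 246.0 = 676.5
Trade balance = 1217.8 + 676.5 = 1894.3
(Excluded from the trade balance — financial account: purchases of foreign government bonds by domestic residents 562.3, foreign purchases of domestic corporate bonds 1199.2, sale of domestic government bonds to non-residents 1204.1, new loans extended by domestic banks to foreign borrowers 955.9; primary income: profits repatriated by foreign-owned firms operating domestically 264.9; capital account: capital transfers received from emigrants 50.7, sale of embassy land to a foreign government 92.1; secondary income: pension payments received by residents from foreign governments 119.9, official foreign aid grants received (current) 134.0.)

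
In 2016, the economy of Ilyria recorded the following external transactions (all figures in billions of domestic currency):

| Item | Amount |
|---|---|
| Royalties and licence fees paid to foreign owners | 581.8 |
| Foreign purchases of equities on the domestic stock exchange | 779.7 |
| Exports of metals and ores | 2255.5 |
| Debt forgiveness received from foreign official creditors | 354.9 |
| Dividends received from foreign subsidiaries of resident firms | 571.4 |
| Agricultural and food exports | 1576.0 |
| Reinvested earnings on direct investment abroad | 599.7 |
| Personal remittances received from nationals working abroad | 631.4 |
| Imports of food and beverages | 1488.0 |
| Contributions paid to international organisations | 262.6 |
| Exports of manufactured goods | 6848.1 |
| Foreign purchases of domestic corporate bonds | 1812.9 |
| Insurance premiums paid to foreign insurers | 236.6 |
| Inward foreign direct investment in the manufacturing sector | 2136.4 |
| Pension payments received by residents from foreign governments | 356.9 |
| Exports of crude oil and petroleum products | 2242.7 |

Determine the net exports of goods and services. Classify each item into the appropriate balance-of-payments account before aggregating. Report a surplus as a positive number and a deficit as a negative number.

10615.9

Goods: 2255.5 + 1576.0 + 6848.1 - 1488.0 + 2242.7 = 11434.3
Services: -581.8 - 236.6 = -818.4
Trade balance = 11434.3 + (-818.4) = 10615.9
(Excluded from the trade balance — financial account: foreign purchases of equities on the domestic stock exchange 779.7, foreign purchases of domestic corporate bonds 1812.9, inward foreign direct investment in the manufacturing sector 2136.4; capital account: debt forgiveness received from foreign official creditors 354.9; primary income: dividends received from foreign subsidiaries of resident firms 571.4, reinvested earnings on direct investment abroad 599.7; secondary income: personal remittances received from nationals working abroad 631.4, contributions paid to international organisations 262.6, pension payments received by residents from foreign governments 356.9.)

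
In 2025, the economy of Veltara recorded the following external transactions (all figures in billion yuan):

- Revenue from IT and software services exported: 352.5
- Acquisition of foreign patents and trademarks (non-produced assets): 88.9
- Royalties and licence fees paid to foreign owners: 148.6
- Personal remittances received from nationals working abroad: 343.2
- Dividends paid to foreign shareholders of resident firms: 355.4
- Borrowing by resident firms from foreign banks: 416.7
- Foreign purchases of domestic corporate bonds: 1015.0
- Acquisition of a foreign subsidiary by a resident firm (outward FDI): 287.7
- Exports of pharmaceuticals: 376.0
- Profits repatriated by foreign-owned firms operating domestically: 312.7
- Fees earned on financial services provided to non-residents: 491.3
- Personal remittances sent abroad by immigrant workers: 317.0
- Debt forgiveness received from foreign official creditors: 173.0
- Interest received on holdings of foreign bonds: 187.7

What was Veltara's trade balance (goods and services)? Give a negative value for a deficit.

Goods: 376.0
Services: 352.5 - 148.6 + 491.3 = 695.2
Trade balance = 376.0 + 695.2 = 1071.2
(Excluded from the trade balance — capital account: acquisition of foreign patents and trademarks (non-produced assets) 88.9, debt forgiveness received from foreign official creditors 173.0; secondary income: personal remittances received from nationals working abroad 343.2, personal remittances sent abroad by immigrant workers 317.0; primary income: dividends paid to foreign shareholders of resident firms 355.4, profits repatriated by foreign-owned firms operating domestically 312.7, interest received on holdings of foreign bonds 187.7; financial account: borrowing by resident firms from foreign banks 416.7, foreign purchases of domestic corporate bonds 1015.0, acquisition of a foreign subsidiary by a resident firm (outward FDI) 287.7.)

1071.2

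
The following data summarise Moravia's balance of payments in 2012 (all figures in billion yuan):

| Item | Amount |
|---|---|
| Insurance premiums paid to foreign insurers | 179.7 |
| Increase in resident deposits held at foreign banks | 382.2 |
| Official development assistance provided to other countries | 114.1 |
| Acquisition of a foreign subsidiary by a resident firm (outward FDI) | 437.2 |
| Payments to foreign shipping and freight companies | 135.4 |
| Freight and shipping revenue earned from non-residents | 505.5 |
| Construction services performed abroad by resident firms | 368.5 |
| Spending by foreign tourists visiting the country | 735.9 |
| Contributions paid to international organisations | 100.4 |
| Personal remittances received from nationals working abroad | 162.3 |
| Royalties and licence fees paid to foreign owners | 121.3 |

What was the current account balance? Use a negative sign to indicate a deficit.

1121.3

Services: 735.9 + 368.5 + 505.5 - 135.4 - 179.7 - 121.3 = 1173.5
Secondary income: -114.1 + 162.3 - 100.4 = -52.2
Current account = 1173.5 + (-52.2) = 1121.3
(Excluded from the current account — financial account: increase in resident deposits held at foreign banks 382.2, acquisition of a foreign subsidiary by a resident firm (outward FDI) 437.2.)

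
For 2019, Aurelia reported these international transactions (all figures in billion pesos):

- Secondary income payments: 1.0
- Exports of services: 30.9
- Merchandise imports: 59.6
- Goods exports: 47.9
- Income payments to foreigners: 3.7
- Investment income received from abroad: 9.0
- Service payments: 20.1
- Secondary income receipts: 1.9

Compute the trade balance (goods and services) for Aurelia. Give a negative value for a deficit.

Goods balance = 47.9 - 59.6 = -11.7
Services balance = 30.9 - 20.1 = 10.8
Trade balance (goods + services) = -11.7 + 10.8 = -0.9

-0.9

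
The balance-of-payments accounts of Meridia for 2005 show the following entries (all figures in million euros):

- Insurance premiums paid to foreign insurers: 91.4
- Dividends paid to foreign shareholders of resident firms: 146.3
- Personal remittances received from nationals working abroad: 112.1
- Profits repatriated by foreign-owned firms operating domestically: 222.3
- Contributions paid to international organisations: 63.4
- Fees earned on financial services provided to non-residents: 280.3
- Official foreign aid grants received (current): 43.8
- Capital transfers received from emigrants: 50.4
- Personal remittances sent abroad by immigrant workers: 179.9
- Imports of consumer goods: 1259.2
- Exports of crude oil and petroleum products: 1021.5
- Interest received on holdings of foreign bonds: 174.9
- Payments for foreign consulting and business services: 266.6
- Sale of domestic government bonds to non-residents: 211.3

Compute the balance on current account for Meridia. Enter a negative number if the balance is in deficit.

-596.5

Goods: 1021.5 - 1259.2 = -237.7
Services: -91.4 - 266.6 + 280.3 = -77.7
Primary income: -222.3 + 174.9 - 146.3 = -193.7
Secondary income: 112.1 + 43.8 - 179.9 - 63.4 = -87.4
Current account = (-237.7) + (-77.7) + (-193.7) + (-87.4) = -596.5
(Excluded from the current account — capital account: capital transfers received from emigrants 50.4; financial account: sale of domestic government bonds to non-residents 211.3.)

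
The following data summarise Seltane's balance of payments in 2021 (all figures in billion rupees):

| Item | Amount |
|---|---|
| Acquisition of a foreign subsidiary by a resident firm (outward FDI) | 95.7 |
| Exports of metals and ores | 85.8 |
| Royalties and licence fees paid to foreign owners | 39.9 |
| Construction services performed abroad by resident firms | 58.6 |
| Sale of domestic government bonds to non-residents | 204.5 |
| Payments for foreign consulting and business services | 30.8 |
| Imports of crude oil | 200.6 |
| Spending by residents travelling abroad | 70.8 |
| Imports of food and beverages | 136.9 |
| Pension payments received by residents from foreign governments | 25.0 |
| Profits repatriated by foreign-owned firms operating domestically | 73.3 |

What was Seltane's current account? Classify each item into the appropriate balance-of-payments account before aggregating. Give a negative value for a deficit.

-382.9

Goods: -200.6 + 85.8 - 136.9 = -251.7
Services: -30.8 - 70.8 + 58.6 - 39.9 = -82.9
Primary income: -73.3
Secondary income: 25.0
Current account = (-251.7) + (-82.9) + (-73.3) + 25.0 = -382.9
(Excluded from the current account — financial account: acquisition of a foreign subsidiary by a resident firm (outward FDI) 95.7, sale of domestic government bonds to non-residents 204.5.)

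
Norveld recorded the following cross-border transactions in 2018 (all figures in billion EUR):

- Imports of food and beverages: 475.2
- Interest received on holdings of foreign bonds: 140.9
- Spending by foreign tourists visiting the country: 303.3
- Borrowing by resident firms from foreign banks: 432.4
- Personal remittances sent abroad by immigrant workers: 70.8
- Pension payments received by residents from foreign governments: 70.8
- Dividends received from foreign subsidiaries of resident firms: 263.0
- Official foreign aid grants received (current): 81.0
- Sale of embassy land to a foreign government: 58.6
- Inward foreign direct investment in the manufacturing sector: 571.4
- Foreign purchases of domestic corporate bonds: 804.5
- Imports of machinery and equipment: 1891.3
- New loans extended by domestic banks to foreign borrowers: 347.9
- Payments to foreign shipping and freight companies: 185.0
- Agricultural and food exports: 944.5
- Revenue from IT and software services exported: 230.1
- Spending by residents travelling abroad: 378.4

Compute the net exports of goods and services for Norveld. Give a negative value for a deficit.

-1452.0

Goods: 944.5 - 1891.3 - 475.2 = -1422.0
Services: 230.1 + 303.3 - 185.0 - 378.4 = -30.0
Trade balance = -1422.0 + (-30.0) = -1452.0
(Excluded from the trade balance — primary income: interest received on holdings of foreign bonds 140.9, dividends received from foreign subsidiaries of resident firms 263.0; financial account: borrowing by resident firms from foreign banks 432.4, inward foreign direct investment in the manufacturing sector 571.4, foreign purchases of domestic corporate bonds 804.5, new loans extended by domestic banks to foreign borrowers 347.9; secondary income: personal remittances sent abroad by immigrant workers 70.8, pension payments received by residents from foreign governments 70.8, official foreign aid grants received (current) 81.0; capital account: sale of embassy land to a foreign government 58.6.)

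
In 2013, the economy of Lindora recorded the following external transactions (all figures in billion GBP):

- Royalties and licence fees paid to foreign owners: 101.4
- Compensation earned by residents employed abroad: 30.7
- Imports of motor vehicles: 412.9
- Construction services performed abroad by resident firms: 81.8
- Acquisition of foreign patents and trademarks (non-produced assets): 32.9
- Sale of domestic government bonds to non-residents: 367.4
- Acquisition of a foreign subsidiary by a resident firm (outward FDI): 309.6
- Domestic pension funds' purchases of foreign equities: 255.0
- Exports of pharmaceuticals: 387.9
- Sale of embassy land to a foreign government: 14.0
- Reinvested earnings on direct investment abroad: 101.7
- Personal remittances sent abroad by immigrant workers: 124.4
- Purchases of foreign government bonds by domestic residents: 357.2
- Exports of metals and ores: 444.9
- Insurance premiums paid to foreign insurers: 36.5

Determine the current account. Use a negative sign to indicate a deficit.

371.8

Goods: 444.9 + 387.9 - 412.9 = 419.9
Services: -36.5 - 101.4 + 81.8 = -56.1
Primary income: 30.7 + 101.7 = 132.4
Secondary income: -124.4
Current account = 419.9 + (-56.1) + 132.4 + (-124.4) = 371.8
(Excluded from the current account — capital account: acquisition of foreign patents and trademarks (non-produced assets) 32.9, sale of embassy land to a foreign government 14.0; financial account: sale of domestic government bonds to non-residents 367.4, acquisition of a foreign subsidiary by a resident firm (outward FDI) 309.6, domestic pension funds' purchases of foreign equities 255.0, purchases of foreign government bonds by domestic residents 357.2.)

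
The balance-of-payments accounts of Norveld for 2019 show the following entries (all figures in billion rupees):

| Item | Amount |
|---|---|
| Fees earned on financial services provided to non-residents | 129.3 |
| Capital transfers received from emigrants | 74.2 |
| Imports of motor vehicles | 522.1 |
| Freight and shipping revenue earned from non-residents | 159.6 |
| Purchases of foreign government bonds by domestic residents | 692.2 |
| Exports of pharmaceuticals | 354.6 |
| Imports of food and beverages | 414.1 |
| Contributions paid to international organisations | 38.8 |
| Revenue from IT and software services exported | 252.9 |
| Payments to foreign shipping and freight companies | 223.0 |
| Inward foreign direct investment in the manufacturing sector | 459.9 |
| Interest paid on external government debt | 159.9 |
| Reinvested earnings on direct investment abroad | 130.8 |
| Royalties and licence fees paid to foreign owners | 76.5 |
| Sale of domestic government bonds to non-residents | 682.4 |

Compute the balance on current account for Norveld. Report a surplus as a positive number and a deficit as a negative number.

-407.2

Goods: -414.1 - 522.1 + 354.6 = -581.6
Services: 252.9 + 129.3 - 223.0 + 159.6 - 76.5 = 242.3
Primary income: 130.8 - 159.9 = -29.1
Secondary income: -38.8
Current account = (-581.6) + 242.3 + (-29.1) + (-38.8) = -407.2
(Excluded from the current account — capital account: capital transfers received from emigrants 74.2; financial account: purchases of foreign government bonds by domestic residents 692.2, inward foreign direct investment in the manufacturing sector 459.9, sale of domestic government bonds to non-residents 682.4.)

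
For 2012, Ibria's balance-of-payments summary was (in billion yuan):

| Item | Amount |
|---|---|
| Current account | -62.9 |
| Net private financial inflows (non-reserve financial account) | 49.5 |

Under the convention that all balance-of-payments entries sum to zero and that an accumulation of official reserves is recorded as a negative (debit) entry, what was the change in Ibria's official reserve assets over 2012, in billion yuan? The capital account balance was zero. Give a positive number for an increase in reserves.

Official reserve transactions balance = -((-62.9) + 49.5) = 13.4
An accumulation of reserves is recorded as a debit (negative entry), so the change in the stock of reserves is the negative of that balance.
Change in official reserves = -(13.4) = -13.4

-13.4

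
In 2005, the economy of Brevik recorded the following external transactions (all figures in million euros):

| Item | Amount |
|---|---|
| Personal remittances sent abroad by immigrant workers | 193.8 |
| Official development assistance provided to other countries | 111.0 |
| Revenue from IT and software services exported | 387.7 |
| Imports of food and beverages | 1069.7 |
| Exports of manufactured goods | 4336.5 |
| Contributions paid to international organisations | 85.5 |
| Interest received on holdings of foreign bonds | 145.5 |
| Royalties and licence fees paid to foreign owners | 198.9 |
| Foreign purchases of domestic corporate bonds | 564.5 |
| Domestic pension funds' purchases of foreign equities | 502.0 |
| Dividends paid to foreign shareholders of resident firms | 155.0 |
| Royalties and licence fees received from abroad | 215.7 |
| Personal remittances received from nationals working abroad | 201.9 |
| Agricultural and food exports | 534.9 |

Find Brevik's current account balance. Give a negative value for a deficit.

Goods: 534.9 + 4336.5 - 1069.7 = 3801.7
Services: 387.7 + 215.7 - 198.9 = 404.5
Primary income: -155.0 + 145.5 = -9.5
Secondary income: -193.8 + 201.9 - 85.5 - 111.0 = -188.4
Current account = 3801.7 + 404.5 + (-9.5) + (-188.4) = 4008.3
(Excluded from the current account — financial account: foreign purchases of domestic corporate bonds 564.5, domestic pension funds' purchases of foreign equities 502.0.)

4008.3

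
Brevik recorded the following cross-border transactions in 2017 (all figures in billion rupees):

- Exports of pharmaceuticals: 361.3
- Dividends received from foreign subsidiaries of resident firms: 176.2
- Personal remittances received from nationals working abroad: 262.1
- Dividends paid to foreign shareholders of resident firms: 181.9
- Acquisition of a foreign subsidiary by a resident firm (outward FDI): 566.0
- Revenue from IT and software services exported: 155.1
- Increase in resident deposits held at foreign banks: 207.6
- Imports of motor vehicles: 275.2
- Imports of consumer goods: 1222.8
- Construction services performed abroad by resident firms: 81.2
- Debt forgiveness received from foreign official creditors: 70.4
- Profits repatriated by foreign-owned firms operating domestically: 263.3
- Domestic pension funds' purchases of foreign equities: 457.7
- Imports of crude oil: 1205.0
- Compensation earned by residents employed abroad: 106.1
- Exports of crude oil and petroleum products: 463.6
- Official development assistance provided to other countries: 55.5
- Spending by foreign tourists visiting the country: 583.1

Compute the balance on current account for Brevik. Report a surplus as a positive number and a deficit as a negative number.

Goods: 361.3 - 275.2 + 463.6 - 1222.8 - 1205.0 = -1878.1
Services: 155.1 + 583.1 + 81.2 = 819.4
Primary income: 106.1 - 263.3 - 181.9 + 176.2 = -162.9
Secondary income: 262.1 - 55.5 = 206.6
Current account = (-1878.1) + 819.4 + (-162.9) + 206.6 = -1015.0
(Excluded from the current account — financial account: acquisition of a foreign subsidiary by a resident firm (outward FDI) 566.0, increase in resident deposits held at foreign banks 207.6, domestic pension funds' purchases of foreign equities 457.7; capital account: debt forgiveness received from foreign official creditors 70.4.)

-1015.0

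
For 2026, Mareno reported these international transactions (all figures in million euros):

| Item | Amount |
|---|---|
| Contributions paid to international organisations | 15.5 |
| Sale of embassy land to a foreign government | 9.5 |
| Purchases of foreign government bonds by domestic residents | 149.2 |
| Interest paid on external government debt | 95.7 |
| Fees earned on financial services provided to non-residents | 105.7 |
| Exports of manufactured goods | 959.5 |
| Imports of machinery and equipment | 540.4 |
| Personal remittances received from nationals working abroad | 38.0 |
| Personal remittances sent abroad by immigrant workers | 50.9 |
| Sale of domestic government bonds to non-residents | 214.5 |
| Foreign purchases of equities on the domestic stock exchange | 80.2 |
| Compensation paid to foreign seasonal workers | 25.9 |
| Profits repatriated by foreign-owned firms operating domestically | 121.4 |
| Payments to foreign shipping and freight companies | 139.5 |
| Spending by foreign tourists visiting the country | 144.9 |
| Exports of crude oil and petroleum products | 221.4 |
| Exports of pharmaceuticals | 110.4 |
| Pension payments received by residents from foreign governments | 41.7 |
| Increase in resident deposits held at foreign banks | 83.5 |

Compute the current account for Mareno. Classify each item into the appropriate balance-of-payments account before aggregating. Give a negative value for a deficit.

Goods: 221.4 + 959.5 + 110.4 - 540.4 = 750.9
Services: -139.5 + 144.9 + 105.7 = 111.1
Primary income: -95.7 - 121.4 - 25.9 = -243.0
Secondary income: 38.0 + 41.7 - 15.5 - 50.9 = 13.3
Current account = 750.9 + 111.1 + (-243.0) + 13.3 = 632.3
(Excluded from the current account — capital account: sale of embassy land to a foreign government 9.5; financial account: purchases of foreign government bonds by domestic residents 149.2, sale of domestic government bonds to non-residents 214.5, foreign purchases of equities on the domestic stock exchange 80.2, increase in resident deposits held at foreign banks 83.5.)

632.3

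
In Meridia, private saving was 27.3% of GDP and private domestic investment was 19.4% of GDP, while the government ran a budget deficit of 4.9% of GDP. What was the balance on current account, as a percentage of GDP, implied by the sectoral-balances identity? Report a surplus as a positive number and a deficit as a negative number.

By the sectoral-balances identity, CA = (S_private - I) + (T - G).
Private balance = 27.3 - 19.4 = 7.9
Government balance (T - G) = -4.9
CA = 7.9 + (-4.9) = 3.0

3.0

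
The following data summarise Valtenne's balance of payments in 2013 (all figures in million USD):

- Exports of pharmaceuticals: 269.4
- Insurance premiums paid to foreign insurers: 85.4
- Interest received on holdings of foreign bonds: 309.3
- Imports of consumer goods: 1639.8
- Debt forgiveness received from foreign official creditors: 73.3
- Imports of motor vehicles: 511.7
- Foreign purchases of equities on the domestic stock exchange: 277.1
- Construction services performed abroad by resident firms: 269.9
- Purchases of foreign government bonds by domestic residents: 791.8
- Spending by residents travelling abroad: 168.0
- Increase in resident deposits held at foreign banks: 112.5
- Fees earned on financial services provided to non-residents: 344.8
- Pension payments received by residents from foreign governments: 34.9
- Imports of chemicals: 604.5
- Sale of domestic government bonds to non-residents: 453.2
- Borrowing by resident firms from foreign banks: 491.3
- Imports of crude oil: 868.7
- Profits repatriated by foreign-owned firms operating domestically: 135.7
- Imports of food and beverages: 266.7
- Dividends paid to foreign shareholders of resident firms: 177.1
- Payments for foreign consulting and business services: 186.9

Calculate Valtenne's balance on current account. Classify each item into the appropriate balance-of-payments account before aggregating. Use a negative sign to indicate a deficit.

Goods: -1639.8 - 868.7 - 511.7 - 604.5 - 266.7 + 269.4 = -3622.0
Services: 269.9 - 85.4 + 344.8 - 168.0 - 186.9 = 174.4
Primary income: -177.1 + 309.3 - 135.7 = -3.5
Secondary income: 34.9
Current account = (-3622.0) + 174.4 + (-3.5) + 34.9 = -3416.2
(Excluded from the current account — capital account: debt forgiveness received from foreign official creditors 73.3; financial account: foreign purchases of equities on the domestic stock exchange 277.1, purchases of foreign government bonds by domestic residents 791.8, increase in resident deposits held at foreign banks 112.5, sale of domestic government bonds to non-residents 453.2, borrowing by resident firms from foreign banks 491.3.)

-3416.2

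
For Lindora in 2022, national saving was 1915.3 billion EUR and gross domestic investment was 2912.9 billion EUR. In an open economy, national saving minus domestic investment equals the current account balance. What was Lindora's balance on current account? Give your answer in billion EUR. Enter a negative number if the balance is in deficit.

-997.6

S - I = CA (net lending to the rest of the world).
CA = S - I = 1915.3 - 2912.9 = -997.6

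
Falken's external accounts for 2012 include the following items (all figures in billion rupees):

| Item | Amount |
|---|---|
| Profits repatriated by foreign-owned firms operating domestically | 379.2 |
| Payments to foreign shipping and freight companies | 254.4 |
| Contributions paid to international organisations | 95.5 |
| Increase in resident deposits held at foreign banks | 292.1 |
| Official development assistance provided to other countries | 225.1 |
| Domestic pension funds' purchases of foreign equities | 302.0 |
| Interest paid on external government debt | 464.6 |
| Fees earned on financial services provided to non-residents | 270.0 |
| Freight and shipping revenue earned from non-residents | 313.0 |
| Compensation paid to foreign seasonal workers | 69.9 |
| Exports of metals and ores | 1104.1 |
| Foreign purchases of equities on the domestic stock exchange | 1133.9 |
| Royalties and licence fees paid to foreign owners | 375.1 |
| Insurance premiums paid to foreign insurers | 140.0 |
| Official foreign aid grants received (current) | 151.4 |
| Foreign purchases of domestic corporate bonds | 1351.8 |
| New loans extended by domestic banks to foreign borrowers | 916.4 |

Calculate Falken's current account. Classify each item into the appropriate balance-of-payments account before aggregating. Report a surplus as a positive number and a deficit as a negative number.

Goods: 1104.1
Services: 270.0 - 254.4 + 313.0 - 375.1 - 140.0 = -186.5
Primary income: -379.2 - 69.9 - 464.6 = -913.7
Secondary income: -95.5 + 151.4 - 225.1 = -169.2
Current account = 1104.1 + (-186.5) + (-913.7) + (-169.2) = -165.3
(Excluded from the current account — financial account: increase in resident deposits held at foreign banks 292.1, domestic pension funds' purchases of foreign equities 302.0, foreign purchases of equities on the domestic stock exchange 1133.9, foreign purchases of domestic corporate bonds 1351.8, new loans extended by domestic banks to foreign borrowers 916.4.)

-165.3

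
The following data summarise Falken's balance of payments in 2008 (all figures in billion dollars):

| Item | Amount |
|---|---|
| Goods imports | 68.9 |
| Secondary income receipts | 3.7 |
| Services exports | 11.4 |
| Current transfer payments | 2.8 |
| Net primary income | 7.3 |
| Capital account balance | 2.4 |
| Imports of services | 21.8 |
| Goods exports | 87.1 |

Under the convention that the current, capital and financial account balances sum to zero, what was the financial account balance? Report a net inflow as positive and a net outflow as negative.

Goods balance = 87.1 - 68.9 = 18.2
Services balance = 11.4 - 21.8 = -10.4
Trade balance (goods + services) = 18.2 + (-10.4) = 7.8
Net primary income = 7.3
Net secondary income = 3.7 - 2.8 = 0.9
Current account = 7.8 + 7.3 + 0.9 = 16.0
Financial account = -(16.0 + 2.4) = -18.4

-18.4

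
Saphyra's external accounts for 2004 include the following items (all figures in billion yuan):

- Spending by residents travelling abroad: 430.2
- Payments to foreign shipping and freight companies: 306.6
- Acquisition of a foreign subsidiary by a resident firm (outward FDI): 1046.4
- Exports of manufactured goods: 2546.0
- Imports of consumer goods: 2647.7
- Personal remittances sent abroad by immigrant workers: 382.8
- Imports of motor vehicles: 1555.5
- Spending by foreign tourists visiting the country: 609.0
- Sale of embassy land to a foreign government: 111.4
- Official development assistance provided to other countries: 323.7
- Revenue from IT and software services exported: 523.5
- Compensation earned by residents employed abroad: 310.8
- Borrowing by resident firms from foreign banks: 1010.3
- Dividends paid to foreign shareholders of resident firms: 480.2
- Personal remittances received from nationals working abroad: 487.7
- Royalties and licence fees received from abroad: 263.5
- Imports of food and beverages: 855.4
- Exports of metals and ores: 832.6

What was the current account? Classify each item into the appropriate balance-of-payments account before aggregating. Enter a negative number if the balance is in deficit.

Goods: -1555.5 - 855.4 + 832.6 - 2647.7 + 2546.0 = -1680.0
Services: -306.6 - 430.2 + 609.0 + 263.5 + 523.5 = 659.2
Primary income: -480.2 + 310.8 = -169.4
Secondary income: -323.7 - 382.8 + 487.7 = -218.8
Current account = (-1680.0) + 659.2 + (-169.4) + (-218.8) = -1409.0
(Excluded from the current account — financial account: acquisition of a foreign subsidiary by a resident firm (outward FDI) 1046.4, borrowing by resident firms from foreign banks 1010.3; capital account: sale of embassy land to a foreign government 111.4.)

-1409.0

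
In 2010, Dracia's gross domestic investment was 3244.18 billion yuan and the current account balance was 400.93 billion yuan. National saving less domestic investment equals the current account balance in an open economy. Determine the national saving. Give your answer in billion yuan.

3645.11

S - I = CA (net lending to the rest of the world).
S = I + CA = 3244.18 + 400.93 = 3645.11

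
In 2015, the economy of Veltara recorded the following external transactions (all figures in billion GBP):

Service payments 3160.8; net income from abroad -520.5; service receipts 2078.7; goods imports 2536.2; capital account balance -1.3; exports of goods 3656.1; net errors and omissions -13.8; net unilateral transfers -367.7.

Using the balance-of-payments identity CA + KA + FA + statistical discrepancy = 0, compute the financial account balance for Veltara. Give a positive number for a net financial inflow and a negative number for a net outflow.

865.5

Goods balance = 3656.1 - 2536.2 = 1119.9
Services balance = 2078.7 - 3160.8 = -1082.1
Trade balance (goods + services) = 1119.9 + (-1082.1) = 37.8
Net primary income = -520.5
Net secondary income = -367.7
Current account = 37.8 + (-520.5) + (-367.7) = -850.4
Financial account = -(-850.4 + (-1.3) + (-13.8)) = 865.5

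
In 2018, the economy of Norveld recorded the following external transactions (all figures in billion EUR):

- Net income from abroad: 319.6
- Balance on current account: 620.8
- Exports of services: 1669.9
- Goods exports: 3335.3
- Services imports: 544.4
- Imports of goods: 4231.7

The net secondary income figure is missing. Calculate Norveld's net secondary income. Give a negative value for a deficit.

Current account = goods balance + services balance + net primary income + net secondary income
Sum of the known components = 548.7
Net secondary income = CA - (known components) = 620.8 - 548.7 = 72.1

72.1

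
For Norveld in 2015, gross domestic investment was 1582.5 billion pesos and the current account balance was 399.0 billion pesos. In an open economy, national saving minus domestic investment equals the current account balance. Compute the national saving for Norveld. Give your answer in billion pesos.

1981.5

S = I + CA = 1582.5 + 399.0 = 1981.5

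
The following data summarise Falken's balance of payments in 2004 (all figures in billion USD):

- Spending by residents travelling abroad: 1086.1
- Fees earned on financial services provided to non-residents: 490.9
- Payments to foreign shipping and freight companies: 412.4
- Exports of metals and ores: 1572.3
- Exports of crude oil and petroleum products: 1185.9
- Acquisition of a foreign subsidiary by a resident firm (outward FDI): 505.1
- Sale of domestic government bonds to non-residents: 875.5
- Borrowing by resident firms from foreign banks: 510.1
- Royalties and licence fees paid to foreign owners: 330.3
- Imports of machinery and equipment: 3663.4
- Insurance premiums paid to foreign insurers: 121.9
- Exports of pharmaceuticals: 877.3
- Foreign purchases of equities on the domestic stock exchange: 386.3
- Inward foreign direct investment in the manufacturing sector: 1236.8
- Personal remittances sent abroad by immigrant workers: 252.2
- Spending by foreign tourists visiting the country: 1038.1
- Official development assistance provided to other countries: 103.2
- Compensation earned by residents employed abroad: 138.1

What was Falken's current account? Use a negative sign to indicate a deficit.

Goods: 877.3 + 1572.3 - 3663.4 + 1185.9 = -27.9
Services: -412.4 - 1086.1 + 1038.1 - 330.3 + 490.9 - 121.9 = -421.7
Primary income: 138.1
Secondary income: -252.2 - 103.2 = -355.4
Current account = (-27.9) + (-421.7) + 138.1 + (-355.4) = -666.9
(Excluded from the current account — financial account: acquisition of a foreign subsidiary by a resident firm (outward FDI) 505.1, sale of domestic government bonds to non-residents 875.5, borrowing by resident firms from foreign banks 510.1, foreign purchases of equities on the domestic stock exchange 386.3, inward foreign direct investment in the manufacturing sector 1236.8.)

-666.9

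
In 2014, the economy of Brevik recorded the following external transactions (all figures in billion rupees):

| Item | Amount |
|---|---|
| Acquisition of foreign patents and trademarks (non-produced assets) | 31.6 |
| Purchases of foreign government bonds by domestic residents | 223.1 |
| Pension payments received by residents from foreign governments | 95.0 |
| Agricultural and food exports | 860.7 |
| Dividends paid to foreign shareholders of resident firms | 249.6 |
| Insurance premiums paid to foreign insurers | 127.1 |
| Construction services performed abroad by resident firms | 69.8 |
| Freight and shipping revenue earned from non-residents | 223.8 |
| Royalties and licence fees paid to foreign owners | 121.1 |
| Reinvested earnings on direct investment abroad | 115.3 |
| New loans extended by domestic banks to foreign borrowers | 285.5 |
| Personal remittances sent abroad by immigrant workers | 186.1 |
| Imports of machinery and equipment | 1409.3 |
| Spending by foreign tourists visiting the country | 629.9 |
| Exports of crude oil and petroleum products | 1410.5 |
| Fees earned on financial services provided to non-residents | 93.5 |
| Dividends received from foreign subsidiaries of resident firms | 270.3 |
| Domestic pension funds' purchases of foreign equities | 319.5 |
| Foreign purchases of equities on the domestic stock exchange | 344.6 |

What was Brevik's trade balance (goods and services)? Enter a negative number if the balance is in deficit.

1630.7

Goods: -1409.3 + 860.7 + 1410.5 = 861.9
Services: -127.1 + 629.9 + 69.8 - 121.1 + 223.8 + 93.5 = 768.8
Trade balance = 861.9 + 768.8 = 1630.7
(Excluded from the trade balance — capital account: acquisition of foreign patents and trademarks (non-produced assets) 31.6; financial account: purchases of foreign government bonds by domestic residents 223.1, new loans extended by domestic banks to foreign borrowers 285.5, domestic pension funds' purchases of foreign equities 319.5, foreign purchases of equities on the domestic stock exchange 344.6; secondary income: pension payments received by residents from foreign governments 95.0, personal remittances sent abroad by immigrant workers 186.1; primary income: dividends paid to foreign shareholders of resident firms 249.6, reinvested earnings on direct investment abroad 115.3, dividends received from foreign subsidiaries of resident firms 270.3.)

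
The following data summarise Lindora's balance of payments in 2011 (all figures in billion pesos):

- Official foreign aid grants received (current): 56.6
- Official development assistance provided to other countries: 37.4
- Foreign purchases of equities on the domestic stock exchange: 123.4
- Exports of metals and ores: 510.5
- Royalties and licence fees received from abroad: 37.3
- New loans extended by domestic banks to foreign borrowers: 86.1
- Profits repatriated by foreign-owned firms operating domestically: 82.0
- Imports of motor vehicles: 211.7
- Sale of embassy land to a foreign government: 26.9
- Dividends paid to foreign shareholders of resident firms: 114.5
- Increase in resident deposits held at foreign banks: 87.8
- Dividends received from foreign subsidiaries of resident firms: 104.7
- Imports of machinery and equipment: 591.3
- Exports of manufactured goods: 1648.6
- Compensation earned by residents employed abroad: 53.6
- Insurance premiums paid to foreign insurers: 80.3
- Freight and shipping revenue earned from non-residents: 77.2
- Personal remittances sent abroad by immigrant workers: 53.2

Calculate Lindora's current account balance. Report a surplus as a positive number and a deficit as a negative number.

Goods: 1648.6 + 510.5 - 591.3 - 211.7 = 1356.1
Services: 37.3 + 77.2 - 80.3 = 34.2
Primary income: 104.7 + 53.6 - 114.5 - 82.0 = -38.2
Secondary income: -37.4 + 56.6 - 53.2 = -34.0
Current account = 1356.1 + 34.2 + (-38.2) + (-34.0) = 1318.1
(Excluded from the current account — financial account: foreign purchases of equities on the domestic stock exchange 123.4, new loans extended by domestic banks to foreign borrowers 86.1, increase in resident deposits held at foreign banks 87.8; capital account: sale of embassy land to a foreign government 26.9.)

1318.1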